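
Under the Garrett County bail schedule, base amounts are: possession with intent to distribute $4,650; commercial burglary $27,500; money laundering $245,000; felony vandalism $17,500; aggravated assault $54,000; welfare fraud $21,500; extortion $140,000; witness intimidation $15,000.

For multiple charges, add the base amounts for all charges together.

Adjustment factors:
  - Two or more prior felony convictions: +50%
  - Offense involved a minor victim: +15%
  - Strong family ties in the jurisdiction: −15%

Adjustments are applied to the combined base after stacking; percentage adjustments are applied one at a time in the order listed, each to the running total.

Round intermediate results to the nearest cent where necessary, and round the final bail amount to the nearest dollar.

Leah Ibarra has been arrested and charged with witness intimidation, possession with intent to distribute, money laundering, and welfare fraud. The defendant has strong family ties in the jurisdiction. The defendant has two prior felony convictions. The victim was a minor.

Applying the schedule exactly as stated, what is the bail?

Base amounts from the schedule: witness intimidation $15,000; possession with intent to distribute $4,650; money laundering $245,000; welfare fraud $21,500.
Stacking rule: sum of all bases. $15,000 + $4,650 + $245,000 + $21,500 = $286,150.
Two or more prior felony convictions (+50%): $286,150 × 1.5 = $429,225.
Offense involved a minor victim (+15%): $429,225 × 1.15 = $493,608.75.
Strong family ties in the jurisdiction (−15%): $493,608.75 × 0.85 = $419,567.44.
Rounded to the nearest dollar: $419,567.

$419,567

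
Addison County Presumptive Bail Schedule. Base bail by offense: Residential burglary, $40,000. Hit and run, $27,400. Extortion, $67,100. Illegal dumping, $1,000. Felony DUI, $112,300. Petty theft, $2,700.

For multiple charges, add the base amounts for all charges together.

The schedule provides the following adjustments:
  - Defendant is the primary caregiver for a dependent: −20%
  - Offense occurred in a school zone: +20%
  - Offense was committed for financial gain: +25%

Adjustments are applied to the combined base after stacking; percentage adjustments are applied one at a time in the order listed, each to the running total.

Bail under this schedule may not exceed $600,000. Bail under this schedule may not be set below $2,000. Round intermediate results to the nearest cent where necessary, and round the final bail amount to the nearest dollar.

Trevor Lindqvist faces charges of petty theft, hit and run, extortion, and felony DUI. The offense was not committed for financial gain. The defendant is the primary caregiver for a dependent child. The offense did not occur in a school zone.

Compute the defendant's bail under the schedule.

$167,600

Base amounts from the schedule: petty theft $2,700; hit and run $27,400; extortion $67,100; felony DUI $112,300.
Stacking rule: sum of all bases. $2,700 + $27,400 + $67,100 + $112,300 = $209,500.
Defendant is the primary caregiver for a dependent (−20%): $209,500 × 0.8 = $167,600.
$167,600 is within the $600,000 maximum.
$167,600 is at or above the $2,000 minimum.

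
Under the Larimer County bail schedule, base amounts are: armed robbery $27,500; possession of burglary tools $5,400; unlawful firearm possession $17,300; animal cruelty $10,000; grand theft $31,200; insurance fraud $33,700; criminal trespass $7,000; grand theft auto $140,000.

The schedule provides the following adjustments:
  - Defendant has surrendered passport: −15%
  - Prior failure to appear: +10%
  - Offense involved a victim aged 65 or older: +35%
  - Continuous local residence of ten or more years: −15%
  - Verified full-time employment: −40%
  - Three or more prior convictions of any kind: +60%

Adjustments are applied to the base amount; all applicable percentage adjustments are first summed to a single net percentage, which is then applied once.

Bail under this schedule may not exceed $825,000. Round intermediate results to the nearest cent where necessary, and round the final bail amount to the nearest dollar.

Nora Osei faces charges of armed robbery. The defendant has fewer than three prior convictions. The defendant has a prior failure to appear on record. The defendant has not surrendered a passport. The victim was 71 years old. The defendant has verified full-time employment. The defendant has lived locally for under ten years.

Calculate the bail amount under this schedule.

$28,875

Base amounts from the schedule: armed robbery $27,500.
Single charge. Combined base = $27,500.
Net percentage adjustment: +10% +35% −40% = +5%. $27,500 × 1.05 = $28,875.
$28,875 is within the $825,000 maximum.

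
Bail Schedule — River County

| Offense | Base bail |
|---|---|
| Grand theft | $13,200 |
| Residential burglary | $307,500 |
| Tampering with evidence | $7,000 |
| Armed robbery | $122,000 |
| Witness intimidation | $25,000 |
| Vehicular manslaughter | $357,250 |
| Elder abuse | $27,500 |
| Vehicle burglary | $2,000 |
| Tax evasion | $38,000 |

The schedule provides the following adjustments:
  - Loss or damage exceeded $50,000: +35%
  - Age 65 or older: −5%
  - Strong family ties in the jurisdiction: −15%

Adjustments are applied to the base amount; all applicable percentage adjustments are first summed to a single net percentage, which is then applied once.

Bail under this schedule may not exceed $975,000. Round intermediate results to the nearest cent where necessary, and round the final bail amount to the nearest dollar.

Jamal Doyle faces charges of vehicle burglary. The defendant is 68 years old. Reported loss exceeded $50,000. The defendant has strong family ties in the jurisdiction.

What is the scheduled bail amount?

Base amounts from the schedule: vehicle burglary $2,000.
Single charge. Combined base = $2,000.
Net percentage adjustment: +35% −5% −15% = +15%. $2,000 × 1.15 = $2,300.
$2,300 is within the $975,000 maximum.

$2,300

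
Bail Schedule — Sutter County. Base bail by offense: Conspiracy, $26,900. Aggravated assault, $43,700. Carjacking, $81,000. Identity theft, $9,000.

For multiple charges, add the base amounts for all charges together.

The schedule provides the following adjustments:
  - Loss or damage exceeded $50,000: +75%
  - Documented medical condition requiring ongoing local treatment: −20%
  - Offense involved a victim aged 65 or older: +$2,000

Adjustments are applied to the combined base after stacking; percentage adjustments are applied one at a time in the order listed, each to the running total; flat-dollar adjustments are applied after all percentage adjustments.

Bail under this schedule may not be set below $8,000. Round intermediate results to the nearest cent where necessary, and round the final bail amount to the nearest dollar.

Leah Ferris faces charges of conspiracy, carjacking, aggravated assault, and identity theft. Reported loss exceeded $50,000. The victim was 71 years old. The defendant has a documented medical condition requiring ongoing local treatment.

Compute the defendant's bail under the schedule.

$226,840

Base amounts from the schedule: conspiracy $26,900; carjacking $81,000; aggravated assault $43,700; identity theft $9,000.
Stacking rule: sum of all bases. $26,900 + $81,000 + $43,700 + $9,000 = $160,600.
Loss or damage exceeded $50,000 (+75%): $160,600 × 1.75 = $281,050.
Documented medical condition requiring ongoing local treatment (−20%): $281,050 × 0.8 = $224,840.
Offense involved a victim aged 65 or older (+$2,000 flat): $224,840 + $2,000 = $226,840.
$226,840 is at or above the $8,000 minimum.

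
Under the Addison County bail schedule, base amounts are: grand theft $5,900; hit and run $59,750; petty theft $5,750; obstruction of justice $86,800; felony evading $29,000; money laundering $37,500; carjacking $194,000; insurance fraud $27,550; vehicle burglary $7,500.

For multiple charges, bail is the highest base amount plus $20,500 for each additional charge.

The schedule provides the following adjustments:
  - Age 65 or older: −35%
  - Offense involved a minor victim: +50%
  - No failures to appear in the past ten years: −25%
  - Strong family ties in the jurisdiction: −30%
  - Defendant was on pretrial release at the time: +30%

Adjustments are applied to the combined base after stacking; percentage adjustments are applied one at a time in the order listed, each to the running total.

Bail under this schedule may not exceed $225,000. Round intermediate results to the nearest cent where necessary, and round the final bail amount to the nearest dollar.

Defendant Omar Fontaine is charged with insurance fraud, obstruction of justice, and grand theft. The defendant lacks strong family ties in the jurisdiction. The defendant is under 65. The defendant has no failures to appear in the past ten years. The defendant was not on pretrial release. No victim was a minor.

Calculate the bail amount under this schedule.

Base amounts from the schedule: insurance fraud $27,550; obstruction of justice $86,800; grand theft $5,900.
Stacking rule: highest base plus $20,500 per additional charge. Highest is obstruction of justice at $86,800; 2 additional charges → +$41,000. Combined base = $127,800.
No failures to appear in the past ten years (−25%): $127,800 × 0.75 = $95,850.
$95,850 is within the $225,000 maximum.

$95,850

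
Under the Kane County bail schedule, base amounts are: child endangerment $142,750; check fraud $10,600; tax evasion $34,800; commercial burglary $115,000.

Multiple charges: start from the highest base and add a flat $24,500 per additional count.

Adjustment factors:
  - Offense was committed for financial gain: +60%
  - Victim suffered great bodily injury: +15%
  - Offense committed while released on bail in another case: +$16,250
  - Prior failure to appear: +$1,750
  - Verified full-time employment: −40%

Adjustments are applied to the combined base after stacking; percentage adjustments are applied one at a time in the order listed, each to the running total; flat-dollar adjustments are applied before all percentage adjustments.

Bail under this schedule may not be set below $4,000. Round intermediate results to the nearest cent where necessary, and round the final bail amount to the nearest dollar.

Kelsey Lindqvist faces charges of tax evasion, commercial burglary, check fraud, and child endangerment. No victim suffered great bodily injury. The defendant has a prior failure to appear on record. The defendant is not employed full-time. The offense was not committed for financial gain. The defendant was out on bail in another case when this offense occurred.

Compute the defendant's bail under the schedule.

Base amounts from the schedule: tax evasion $34,800; commercial burglary $115,000; check fraud $10,600; child endangerment $142,750.
Stacking rule: highest base plus $24,500 per additional charge. Highest is child endangerment at $142,750; 3 additional charges → +$73,500. Combined base = $216,250.
Offense committed while released on bail in another case (+$16,250 flat): $216,250 + $16,250 = $232,500.
Prior failure to appear (+$1,750 flat): $232,500 + $1,750 = $234,250.
$234,250 is at or above the $4,000 minimum.

$234,250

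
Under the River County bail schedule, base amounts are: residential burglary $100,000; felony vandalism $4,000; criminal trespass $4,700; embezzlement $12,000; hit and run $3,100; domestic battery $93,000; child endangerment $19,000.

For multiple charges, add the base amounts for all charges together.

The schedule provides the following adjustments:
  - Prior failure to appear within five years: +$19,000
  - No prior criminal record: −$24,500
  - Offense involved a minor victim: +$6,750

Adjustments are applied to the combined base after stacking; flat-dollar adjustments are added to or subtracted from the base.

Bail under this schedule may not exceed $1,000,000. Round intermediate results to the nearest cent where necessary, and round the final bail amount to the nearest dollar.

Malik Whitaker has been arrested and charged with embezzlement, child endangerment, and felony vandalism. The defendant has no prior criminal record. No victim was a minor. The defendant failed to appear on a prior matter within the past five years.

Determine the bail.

Base amounts from the schedule: embezzlement $12,000; child endangerment $19,000; felony vandalism $4,000.
Stacking rule: sum of all bases. $12,000 + $19,000 + $4,000 = $35,000.
Prior failure to appear within five years (+$19,000 flat): $35,000 + $19,000 = $54,000.
No prior criminal record (−$24,500 flat): $54,000 − $24,500 = $29,500.
$29,500 is within the $1,000,000 maximum.

$29,500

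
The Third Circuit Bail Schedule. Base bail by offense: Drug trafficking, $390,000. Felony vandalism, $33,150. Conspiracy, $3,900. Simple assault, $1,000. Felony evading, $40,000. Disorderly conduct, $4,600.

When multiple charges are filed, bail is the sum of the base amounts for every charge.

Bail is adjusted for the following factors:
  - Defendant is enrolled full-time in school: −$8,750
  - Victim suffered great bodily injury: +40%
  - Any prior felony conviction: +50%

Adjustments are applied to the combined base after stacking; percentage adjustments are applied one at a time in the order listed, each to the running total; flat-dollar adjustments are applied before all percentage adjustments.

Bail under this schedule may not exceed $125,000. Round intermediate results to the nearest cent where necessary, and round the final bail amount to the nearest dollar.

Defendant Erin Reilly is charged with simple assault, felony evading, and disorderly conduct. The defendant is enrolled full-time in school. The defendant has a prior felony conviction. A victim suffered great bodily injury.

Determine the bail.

$77,385

Base amounts from the schedule: simple assault $1,000; felony evading $40,000; disorderly conduct $4,600.
Stacking rule: sum of all bases. $1,000 + $40,000 + $4,600 = $45,600.
Defendant is enrolled full-time in school (−$8,750 flat): $45,600 − $8,750 = $36,850.
Victim suffered great bodily injury (+40%): $36,850 × 1.4 = $51,590.
Any prior felony conviction (+50%): $51,590 × 1.5 = $77,385.
$77,385 is within the $125,000 maximum.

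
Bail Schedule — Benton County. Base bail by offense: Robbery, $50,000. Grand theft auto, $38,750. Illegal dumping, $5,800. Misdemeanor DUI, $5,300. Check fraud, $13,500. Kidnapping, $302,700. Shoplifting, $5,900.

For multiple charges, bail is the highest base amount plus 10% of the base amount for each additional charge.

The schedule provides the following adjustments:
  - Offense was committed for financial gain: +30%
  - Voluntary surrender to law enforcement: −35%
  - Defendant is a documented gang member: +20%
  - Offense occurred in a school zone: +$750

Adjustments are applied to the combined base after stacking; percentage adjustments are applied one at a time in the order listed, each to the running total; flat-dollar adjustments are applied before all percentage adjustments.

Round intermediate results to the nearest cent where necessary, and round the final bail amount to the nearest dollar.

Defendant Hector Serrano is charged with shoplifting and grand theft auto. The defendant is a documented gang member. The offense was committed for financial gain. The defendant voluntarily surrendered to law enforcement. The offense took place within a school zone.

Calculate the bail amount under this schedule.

Base amounts from the schedule: shoplifting $5,900; grand theft auto $38,750.
Stacking rule: highest base plus 10% of each additional charge. Highest is grand theft auto at $38,750. Additional: $5,900 × 10% = $590. Combined base = $38,750 + $590 = $39,340.
Offense occurred in a school zone (+$750 flat): $39,340 + $750 = $40,090.
Offense was committed for financial gain (+30%): $40,090 × 1.3 = $52,117.
Voluntary surrender to law enforcement (−35%): $52,117 × 0.65 = $33,876.05.
Defendant is a documented gang member (+20%): $33,876.05 × 1.2 = $40,651.26.
Rounded to the nearest dollar: $40,651.

$40,651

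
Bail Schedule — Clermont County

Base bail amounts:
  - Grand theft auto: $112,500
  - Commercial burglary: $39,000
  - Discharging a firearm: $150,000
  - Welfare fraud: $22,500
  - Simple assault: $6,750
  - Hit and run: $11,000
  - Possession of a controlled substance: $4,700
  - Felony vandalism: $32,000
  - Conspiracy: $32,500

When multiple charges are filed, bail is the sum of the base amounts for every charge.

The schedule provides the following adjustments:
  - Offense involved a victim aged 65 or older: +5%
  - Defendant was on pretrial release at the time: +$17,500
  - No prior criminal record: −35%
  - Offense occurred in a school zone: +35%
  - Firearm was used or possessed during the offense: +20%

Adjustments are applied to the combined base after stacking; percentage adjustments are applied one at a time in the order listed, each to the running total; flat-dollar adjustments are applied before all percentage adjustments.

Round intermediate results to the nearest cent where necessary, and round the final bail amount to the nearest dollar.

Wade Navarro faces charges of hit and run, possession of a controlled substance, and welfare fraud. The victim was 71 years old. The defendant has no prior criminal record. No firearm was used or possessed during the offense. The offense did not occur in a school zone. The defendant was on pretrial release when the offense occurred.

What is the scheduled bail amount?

$38,015

Base amounts from the schedule: hit and run $11,000; possession of a controlled substance $4,700; welfare fraud $22,500.
Stacking rule: sum of all bases. $11,000 + $4,700 + $22,500 = $38,200.
Defendant was on pretrial release at the time (+$17,500 flat): $38,200 + $17,500 = $55,700.
Offense involved a victim aged 65 or older (+5%): $55,700 × 1.05 = $58,485.
No prior criminal record (−35%): $58,485 × 0.65 = $38,015.25.
Rounded to the nearest dollar: $38,015.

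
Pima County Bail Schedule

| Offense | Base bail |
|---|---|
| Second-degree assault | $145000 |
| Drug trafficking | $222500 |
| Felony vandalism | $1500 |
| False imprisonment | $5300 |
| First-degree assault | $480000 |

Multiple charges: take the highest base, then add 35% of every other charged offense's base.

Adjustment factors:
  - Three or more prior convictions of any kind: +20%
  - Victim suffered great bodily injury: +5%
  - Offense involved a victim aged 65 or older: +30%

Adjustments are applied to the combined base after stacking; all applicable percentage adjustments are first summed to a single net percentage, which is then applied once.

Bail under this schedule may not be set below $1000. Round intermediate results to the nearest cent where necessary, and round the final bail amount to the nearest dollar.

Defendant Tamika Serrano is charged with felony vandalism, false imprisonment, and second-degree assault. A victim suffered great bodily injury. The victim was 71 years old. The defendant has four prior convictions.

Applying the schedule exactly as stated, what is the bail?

Base amounts from the schedule: felony vandalism $1500; false imprisonment $5300; second-degree assault $145000.
Stacking rule: highest base plus 35% of each additional charge. Highest is second-degree assault at $145000. Additional: $1500 × 35% = $525; $5300 × 35% = $1855. Combined base = $145000 + $2380 = $147380.
Net percentage adjustment: +20% +5% +30% = +55%. $147380 × 1.55 = $228439.
$228439 is at or above the $1000 minimum.

$228439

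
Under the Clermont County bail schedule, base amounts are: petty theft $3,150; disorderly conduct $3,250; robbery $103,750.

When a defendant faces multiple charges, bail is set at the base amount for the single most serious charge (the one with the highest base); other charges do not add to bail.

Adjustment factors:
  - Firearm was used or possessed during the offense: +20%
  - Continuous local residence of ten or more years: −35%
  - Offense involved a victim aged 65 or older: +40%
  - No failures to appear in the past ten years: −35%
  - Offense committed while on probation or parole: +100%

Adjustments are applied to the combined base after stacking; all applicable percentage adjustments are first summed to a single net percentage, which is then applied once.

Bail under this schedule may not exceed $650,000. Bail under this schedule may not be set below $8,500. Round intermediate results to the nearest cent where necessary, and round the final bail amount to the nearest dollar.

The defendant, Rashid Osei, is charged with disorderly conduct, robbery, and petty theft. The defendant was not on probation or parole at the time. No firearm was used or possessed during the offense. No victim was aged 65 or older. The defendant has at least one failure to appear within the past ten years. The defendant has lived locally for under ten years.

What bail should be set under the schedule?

$103,750

Base amounts from the schedule: disorderly conduct $3,250; robbery $103,750; petty theft $3,150.
Stacking rule: use the highest base only. Highest is robbery at $103,750. Combined base = $103,750.
No adjustment factors apply to this defendant.
$103,750 is within the $650,000 maximum.
$103,750 is at or above the $8,500 minimum.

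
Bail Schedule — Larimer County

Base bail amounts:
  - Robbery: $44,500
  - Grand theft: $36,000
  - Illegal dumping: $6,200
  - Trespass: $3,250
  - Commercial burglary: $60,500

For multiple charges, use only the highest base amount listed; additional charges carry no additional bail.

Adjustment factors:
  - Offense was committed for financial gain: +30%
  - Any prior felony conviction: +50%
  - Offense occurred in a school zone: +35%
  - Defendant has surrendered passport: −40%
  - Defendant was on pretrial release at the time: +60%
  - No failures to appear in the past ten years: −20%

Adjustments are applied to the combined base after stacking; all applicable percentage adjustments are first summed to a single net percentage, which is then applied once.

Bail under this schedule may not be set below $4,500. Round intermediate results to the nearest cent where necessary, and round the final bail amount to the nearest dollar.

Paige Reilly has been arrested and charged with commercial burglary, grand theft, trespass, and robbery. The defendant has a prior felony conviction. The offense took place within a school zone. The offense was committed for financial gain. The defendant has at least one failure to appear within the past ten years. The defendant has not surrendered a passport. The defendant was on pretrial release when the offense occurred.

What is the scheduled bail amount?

Base amounts from the schedule: commercial burglary $60,500; grand theft $36,000; trespass $3,250; robbery $44,500.
Stacking rule: use the highest base only. Highest is commercial burglary at $60,500. Combined base = $60,500.
Net percentage adjustment: +30% +50% +35% +60% = +175%. $60,500 × 2.75 = $166,375.
$166,375 is at or above the $4,500 minimum.

$166,375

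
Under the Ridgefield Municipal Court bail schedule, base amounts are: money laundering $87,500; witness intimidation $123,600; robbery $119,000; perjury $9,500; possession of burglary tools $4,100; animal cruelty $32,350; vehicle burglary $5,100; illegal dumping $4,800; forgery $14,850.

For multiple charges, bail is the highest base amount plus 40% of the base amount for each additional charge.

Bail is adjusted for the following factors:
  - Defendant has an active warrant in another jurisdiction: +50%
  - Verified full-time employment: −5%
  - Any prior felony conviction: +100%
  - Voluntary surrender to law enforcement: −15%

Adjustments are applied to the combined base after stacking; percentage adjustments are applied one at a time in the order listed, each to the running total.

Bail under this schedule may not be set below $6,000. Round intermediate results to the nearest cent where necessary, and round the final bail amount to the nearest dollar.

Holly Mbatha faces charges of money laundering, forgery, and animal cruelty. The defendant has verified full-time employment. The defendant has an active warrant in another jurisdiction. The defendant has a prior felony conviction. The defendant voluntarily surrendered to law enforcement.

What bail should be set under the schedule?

Base amounts from the schedule: money laundering $87,500; forgery $14,850; animal cruelty $32,350.
Stacking rule: highest base plus 40% of each additional charge. Highest is money laundering at $87,500. Additional: $14,850 × 40% = $5,940; $32,350 × 40% = $12,940. Combined base = $87,500 + $18,880 = $106,380.
Defendant has an active warrant in another jurisdiction (+50%): $106,380 × 1.5 = $159,570.
Verified full-time employment (−5%): $159,570 × 0.95 = $151,591.50.
Any prior felony conviction (+100%): $151,591.50 × 2 = $303,183.
Voluntary surrender to law enforcement (−15%): $303,183 × 0.85 = $257,705.55.
$257,705.55 is at or above the $6,000 minimum.
Rounded to the nearest dollar: $257,706.

$257,706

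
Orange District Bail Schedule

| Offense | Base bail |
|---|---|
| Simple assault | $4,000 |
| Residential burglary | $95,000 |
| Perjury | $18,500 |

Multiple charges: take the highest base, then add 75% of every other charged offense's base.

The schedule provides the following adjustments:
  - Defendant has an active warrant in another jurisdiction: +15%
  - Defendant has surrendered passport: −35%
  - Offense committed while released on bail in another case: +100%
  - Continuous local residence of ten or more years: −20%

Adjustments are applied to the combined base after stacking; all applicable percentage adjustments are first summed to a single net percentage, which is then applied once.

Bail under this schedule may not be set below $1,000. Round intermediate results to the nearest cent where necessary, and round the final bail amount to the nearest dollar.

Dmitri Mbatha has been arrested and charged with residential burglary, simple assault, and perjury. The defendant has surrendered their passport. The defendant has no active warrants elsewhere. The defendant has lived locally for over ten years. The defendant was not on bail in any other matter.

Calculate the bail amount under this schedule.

$50,344

Base amounts from the schedule: residential burglary $95,000; simple assault $4,000; perjury $18,500.
Stacking rule: highest base plus 75% of each additional charge. Highest is residential burglary at $95,000. Additional: $4,000 × 75% = $3,000; $18,500 × 75% = $13,875. Combined base = $95,000 + $16,875 = $111,875.
Net percentage adjustment: −35% −20% = −55%. $111,875 × 0.45 = $50,343.75.
$50,343.75 is at or above the $1,000 minimum.
Rounded to the nearest dollar: $50,344.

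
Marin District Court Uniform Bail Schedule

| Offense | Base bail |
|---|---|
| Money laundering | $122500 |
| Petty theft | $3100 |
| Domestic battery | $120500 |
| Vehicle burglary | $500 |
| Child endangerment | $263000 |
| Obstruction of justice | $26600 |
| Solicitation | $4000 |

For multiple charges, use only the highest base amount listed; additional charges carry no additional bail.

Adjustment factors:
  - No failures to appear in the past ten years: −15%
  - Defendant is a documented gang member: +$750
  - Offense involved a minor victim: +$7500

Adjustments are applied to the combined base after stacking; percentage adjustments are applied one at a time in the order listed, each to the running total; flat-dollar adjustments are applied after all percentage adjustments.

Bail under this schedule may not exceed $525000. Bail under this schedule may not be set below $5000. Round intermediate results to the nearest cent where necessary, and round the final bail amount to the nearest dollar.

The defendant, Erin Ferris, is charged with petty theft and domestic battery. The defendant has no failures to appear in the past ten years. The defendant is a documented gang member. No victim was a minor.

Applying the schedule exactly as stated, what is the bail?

Base amounts from the schedule: petty theft $3100; domestic battery $120500.
Stacking rule: use the highest base only. Highest is domestic battery at $120500. Combined base = $120500.
No failures to appear in the past ten years (−15%): $120500 × 0.85 = $102425.
Defendant is a documented gang member (+$750 flat): $102425 + $750 = $103175.
$103175 is within the $525000 maximum.
$103175 is at or above the $5000 minimum.

$103175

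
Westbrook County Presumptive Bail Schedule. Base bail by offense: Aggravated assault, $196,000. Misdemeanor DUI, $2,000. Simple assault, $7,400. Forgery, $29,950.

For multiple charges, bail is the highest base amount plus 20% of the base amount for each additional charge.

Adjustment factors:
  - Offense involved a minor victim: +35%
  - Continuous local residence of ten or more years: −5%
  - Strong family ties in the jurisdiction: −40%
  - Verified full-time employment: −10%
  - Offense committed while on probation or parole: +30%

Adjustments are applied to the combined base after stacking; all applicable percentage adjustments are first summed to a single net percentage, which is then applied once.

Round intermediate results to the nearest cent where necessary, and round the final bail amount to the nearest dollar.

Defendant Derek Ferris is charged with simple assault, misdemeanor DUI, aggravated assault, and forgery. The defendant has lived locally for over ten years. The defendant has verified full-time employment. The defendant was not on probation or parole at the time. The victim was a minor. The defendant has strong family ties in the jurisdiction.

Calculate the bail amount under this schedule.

Base amounts from the schedule: simple assault $7,400; misdemeanor DUI $2,000; aggravated assault $196,000; forgery $29,950.
Stacking rule: highest base plus 20% of each additional charge. Highest is aggravated assault at $196,000. Additional: $7,400 × 20% = $1,480; $2,000 × 20% = $400; $29,950 × 20% = $5,990. Combined base = $196,000 + $7,870 = $203,870.
Net percentage adjustment: +35% −5% −40% −10% = −20%. $203,870 × 0.8 = $163,096.

$163,096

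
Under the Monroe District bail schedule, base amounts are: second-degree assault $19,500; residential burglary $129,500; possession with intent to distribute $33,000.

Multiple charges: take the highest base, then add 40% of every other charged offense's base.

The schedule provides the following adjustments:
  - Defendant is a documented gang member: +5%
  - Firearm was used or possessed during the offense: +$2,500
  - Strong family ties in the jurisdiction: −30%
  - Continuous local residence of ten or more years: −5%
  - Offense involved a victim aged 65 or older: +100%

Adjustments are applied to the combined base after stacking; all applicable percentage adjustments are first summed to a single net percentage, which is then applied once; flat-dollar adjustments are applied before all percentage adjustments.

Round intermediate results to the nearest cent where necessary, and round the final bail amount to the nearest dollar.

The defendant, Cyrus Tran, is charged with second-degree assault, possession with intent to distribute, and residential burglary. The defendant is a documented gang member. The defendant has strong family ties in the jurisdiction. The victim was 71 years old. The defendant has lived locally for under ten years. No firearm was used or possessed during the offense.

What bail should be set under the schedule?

Base amounts from the schedule: second-degree assault $19,500; possession with intent to distribute $33,000; residential burglary $129,500.
Stacking rule: highest base plus 40% of each additional charge. Highest is residential burglary at $129,500. Additional: $19,500 × 40% = $7,800; $33,000 × 40% = $13,200. Combined base = $129,500 + $21,000 = $150,500.
Net percentage adjustment: +5% −30% +100% = +75%. $150,500 × 1.75 = $263,375.

$263,375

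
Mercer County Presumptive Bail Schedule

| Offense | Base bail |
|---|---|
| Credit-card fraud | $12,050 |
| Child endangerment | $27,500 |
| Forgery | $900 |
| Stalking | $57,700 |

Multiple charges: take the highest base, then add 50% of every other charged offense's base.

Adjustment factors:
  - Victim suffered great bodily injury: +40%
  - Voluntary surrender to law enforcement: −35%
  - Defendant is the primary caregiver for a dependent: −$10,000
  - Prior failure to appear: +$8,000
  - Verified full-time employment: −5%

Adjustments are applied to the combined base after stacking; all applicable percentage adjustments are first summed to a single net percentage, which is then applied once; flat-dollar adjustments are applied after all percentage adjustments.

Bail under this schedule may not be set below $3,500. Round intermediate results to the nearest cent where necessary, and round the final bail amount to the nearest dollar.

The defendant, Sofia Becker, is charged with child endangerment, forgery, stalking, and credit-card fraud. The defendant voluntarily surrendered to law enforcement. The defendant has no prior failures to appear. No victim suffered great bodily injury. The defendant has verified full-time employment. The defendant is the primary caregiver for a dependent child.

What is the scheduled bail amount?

Base amounts from the schedule: child endangerment $27,500; forgery $900; stalking $57,700; credit-card fraud $12,050.
Stacking rule: highest base plus 50% of each additional charge. Highest is stalking at $57,700. Additional: $27,500 × 50% = $13,750; $900 × 50% = $450; $12,050 × 50% = $6,025. Combined base = $57,700 + $20,225 = $77,925.
Net percentage adjustment: −35% −5% = −40%. $77,925 × 0.6 = $46,755.
Defendant is the primary caregiver for a dependent (−$10,000 flat): $46,755 − $10,000 = $36,755.
$36,755 is at or above the $3,500 minimum.

$36,755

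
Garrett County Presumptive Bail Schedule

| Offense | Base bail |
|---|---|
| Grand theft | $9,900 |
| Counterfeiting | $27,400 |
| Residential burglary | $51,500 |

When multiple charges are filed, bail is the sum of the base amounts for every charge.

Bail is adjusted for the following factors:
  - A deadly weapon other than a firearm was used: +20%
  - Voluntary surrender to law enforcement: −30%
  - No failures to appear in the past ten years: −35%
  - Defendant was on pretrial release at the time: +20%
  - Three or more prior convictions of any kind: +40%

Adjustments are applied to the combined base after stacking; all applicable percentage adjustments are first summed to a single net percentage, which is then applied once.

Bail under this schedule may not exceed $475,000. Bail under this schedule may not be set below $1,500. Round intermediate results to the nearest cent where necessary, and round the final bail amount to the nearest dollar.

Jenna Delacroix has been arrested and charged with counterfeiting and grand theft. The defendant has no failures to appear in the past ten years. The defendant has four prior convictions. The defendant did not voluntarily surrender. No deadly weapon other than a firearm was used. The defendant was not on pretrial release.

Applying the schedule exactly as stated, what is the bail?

Base amounts from the schedule: counterfeiting $27,400; grand theft $9,900.
Stacking rule: sum of all bases. $27,400 + $9,900 = $37,300.
Net percentage adjustment: −35% +40% = +5%. $37,300 × 1.05 = $39,165.
$39,165 is within the $475,000 maximum.
$39,165 is at or above the $1,500 minimum.

$39,165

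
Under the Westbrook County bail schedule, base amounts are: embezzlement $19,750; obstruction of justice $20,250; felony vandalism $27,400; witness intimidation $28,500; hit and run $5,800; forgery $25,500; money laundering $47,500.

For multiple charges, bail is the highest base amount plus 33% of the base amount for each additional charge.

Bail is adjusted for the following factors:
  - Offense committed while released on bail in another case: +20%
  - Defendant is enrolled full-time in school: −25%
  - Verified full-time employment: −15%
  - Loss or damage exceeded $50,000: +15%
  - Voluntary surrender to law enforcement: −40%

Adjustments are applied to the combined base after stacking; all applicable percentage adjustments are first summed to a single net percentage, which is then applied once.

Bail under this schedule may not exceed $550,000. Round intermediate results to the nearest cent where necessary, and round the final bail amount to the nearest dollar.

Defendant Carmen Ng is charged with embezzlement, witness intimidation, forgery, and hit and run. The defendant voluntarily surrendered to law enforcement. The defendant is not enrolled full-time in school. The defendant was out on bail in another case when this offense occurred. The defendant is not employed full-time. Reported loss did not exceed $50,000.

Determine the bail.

$36,277

Base amounts from the schedule: embezzlement $19,750; witness intimidation $28,500; forgery $25,500; hit and run $5,800.
Stacking rule: highest base plus 33% of each additional charge. Highest is witness intimidation at $28,500. Additional: $19,750 × 33% = $6,517.50; $25,500 × 33% = $8,415; $5,800 × 33% = $1,914. Combined base = $28,500 + $16,846.50 = $45,346.50.
Net percentage adjustment: +20% −40% = −20%. $45,346.50 × 0.8 = $36,277.20.
$36,277.20 is within the $550,000 maximum.
Rounded to the nearest dollar: $36,277.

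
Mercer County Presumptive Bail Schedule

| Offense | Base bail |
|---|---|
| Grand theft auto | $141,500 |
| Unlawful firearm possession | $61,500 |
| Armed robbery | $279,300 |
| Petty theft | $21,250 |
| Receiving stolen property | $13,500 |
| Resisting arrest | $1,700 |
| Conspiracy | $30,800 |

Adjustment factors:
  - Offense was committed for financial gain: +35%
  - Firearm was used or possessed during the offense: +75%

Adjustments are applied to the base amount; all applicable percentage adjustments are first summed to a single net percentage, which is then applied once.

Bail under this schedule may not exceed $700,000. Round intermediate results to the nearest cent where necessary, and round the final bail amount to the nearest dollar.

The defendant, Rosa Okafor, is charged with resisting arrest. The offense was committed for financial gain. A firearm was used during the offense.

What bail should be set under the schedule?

Base amounts from the schedule: resisting arrest $1,700.
Single charge. Combined base = $1,700.
Net percentage adjustment: +35% +75% = +110%. $1,700 × 2.1 = $3,570.
$3,570 is within the $700,000 maximum.

$3,570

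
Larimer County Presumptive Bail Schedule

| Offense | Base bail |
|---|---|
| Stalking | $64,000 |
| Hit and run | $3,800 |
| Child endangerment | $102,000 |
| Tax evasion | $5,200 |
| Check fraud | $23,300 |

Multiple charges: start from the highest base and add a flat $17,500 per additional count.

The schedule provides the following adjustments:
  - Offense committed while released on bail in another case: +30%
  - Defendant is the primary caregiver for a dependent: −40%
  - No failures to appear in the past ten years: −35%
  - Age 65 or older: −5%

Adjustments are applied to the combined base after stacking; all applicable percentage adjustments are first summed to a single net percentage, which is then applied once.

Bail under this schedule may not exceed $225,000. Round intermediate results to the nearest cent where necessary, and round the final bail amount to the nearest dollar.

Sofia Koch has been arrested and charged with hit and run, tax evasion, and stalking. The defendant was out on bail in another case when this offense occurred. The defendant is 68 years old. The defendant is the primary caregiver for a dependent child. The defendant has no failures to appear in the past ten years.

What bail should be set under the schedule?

$49,500

Base amounts from the schedule: hit and run $3,800; tax evasion $5,200; stalking $64,000.
Stacking rule: highest base plus $17,500 per additional charge. Highest is stalking at $64,000; 2 additional charges → +$35,000. Combined base = $99,000.
Net percentage adjustment: +30% −40% −35% −5% = −50%. $99,000 × 0.5 = $49,500.
$49,500 is within the $225,000 maximum.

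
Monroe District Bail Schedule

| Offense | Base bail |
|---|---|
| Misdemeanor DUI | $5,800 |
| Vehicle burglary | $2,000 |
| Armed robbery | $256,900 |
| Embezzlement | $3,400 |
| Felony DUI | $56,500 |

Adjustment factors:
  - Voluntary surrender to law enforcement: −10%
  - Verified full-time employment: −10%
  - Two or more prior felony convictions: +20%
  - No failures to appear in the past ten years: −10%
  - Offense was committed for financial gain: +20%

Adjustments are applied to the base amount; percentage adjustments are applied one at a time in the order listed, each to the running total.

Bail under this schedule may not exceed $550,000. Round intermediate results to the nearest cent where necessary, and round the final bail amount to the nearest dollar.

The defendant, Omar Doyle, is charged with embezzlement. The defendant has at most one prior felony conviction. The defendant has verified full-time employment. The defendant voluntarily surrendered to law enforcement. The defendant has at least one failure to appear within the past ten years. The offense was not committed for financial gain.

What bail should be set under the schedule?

$2,754

Base amounts from the schedule: embezzlement $3,400.
Single charge. Combined base = $3,400.
Voluntary surrender to law enforcement (−10%): $3,400 × 0.9 = $3,060.
Verified full-time employment (−10%): $3,060 × 0.9 = $2,754.
$2,754 is within the $550,000 maximum.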